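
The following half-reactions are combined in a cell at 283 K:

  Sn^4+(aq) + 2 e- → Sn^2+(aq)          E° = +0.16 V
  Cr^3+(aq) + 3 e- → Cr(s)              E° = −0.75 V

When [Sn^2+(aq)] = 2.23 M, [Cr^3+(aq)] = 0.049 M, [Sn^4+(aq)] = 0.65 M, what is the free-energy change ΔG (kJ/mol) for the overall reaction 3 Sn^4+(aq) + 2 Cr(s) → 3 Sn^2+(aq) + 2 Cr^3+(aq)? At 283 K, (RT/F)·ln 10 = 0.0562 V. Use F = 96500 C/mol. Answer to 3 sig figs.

−532 kJ/mol

The standard cell potential is +0.16 − (−0.75) = +0.91 V, with n = 6 electrons in the balanced equation.
Q = ([Sn^2+(aq)]^3·[Cr^3+(aq)]^2) / [Sn^4+(aq)]^3 = 0.097, so log Q = −1.013 and E = +0.91 − (0.0562/6)(−1.013) = +0.9195 V.
Finally ΔG = −nFE = −(6)(96500 C/mol)(+0.9195 V) = −532 kJ/mol.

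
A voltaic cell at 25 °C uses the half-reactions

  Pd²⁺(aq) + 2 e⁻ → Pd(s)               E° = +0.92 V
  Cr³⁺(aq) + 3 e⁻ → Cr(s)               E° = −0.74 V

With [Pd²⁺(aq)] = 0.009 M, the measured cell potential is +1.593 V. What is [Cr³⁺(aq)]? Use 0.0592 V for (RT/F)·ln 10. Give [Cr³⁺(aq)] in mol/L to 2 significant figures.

2.1 M

The Pd²⁺/Pd couple has the larger reduction potential, so it is the cathode: E°cell = +0.92 − (−0.74) = +1.66 V and n = 6.
Rearranging E = E° − (0.0592/n)·log Q gives log Q = 6(+1.66 − (+1.593))/0.0592 = 6.791.
For 3 Pd²⁺(aq) + 2 Cr(s) → 3 Pd(s) + 2 Cr³⁺(aq), the reaction quotient is Q = [Cr³⁺(aq)]^2 / [Pd²⁺(aq)]^3.
Substituting the known concentrations and solving, log [Cr³⁺(aq)] = 0.327 and [Cr³⁺(aq)] = 2.1 M.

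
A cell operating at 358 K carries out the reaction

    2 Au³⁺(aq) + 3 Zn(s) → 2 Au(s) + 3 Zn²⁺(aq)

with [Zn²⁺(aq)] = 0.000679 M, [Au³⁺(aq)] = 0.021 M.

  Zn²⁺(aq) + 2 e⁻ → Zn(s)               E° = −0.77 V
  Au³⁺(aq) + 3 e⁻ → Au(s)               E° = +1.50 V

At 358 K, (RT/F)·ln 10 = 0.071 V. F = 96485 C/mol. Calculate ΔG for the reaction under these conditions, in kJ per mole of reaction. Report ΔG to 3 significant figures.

The standard cell potential is +1.50 − (−0.77) = +2.27 V, with n = 6 electrons in the balanced equation.
Here Q = [Zn²⁺(aq)]^3 / [Au³⁺(aq)]^2 = 7.1×10^−7 (log Q = −6.149), giving E = +2.27 − (0.071/6)·(−6.149) = +2.3428 V.
Finally ΔG = −nFE = −(6)(96485 C/mol)(+2.3428 V) = −1360 kJ/mol.

−1360 kJ/mol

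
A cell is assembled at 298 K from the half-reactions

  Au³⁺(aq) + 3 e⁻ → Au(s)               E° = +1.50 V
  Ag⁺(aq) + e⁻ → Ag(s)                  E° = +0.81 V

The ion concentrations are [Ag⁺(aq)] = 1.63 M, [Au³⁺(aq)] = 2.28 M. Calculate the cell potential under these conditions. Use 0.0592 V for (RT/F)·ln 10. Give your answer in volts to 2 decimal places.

The Au³⁺/Au couple has the more positive E°, so it is the cathode; Ag⁺/Ag is the anode.
E°cell = +1.50 − (+0.81) = +0.69 V, with n = 3 electrons transferred.
For the overall reaction Au³⁺(aq) + 3 Ag(s) → Au(s) + 3 Ag⁺(aq), Q = [Ag⁺(aq)]^3 / [Au³⁺(aq)] = 1.9, giving log Q = 0.279.
By the Nernst equation, E = +0.69 − (0.0592/3)·(0.279) = +0.68 V.

+0.68 V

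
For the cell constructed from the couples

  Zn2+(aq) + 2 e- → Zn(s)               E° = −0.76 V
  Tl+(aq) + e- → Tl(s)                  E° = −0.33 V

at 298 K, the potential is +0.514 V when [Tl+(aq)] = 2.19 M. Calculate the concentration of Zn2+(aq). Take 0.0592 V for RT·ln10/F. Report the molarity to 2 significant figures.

0.0070 M

Tl⁺/Tl is the cathode (higher E°); E°cell = −0.33 − (−0.76) = +0.43 V with n = 2.
From the Nernst equation, log Q = n(E° − E)/0.0592 = 2·(+0.43 − (+0.514))/0.0592 = −2.838.
For 2 Tl+(aq) + Zn(s) → 2 Tl(s) + Zn2+(aq), the reaction quotient is Q = [Zn2+(aq)] / [Tl+(aq)]^2.
Solving for the unknown gives log [Zn2+(aq)] = −2.157, so [Zn2+(aq)] ≈ 0.0070 M.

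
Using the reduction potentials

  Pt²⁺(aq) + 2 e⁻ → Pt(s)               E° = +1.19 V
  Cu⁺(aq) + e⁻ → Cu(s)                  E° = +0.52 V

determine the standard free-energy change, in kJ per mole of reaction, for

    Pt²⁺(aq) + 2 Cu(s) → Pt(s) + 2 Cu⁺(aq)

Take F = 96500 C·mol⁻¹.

In the reaction as written Pt²⁺(aq) is reduced, so the Pt²⁺/Pt couple is the cathode and Cu⁺/Cu is the anode.
E°cell = +1.19 − (+0.52) = +0.67 V; balancing electrons gives n = 2.
ΔG° = −nFE°cell = −(2)(96500)(+0.67) J/mol = −129 kJ/mol.

−129 kJ/mol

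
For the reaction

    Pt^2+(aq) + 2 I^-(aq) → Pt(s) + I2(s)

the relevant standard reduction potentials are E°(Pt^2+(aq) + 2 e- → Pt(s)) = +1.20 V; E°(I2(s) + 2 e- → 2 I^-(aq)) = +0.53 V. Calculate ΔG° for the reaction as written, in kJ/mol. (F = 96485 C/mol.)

−129 kJ/mol

In the reaction as written Pt^2+(aq) is reduced, so the Pt²⁺/Pt couple is the cathode and I₂/I⁻ is the anode.
E°cell = +1.20 − (+0.53) = +0.67 V; balancing electrons gives n = 2.
ΔG° = −nFE°cell = −(2)(96485)(+0.67) J/mol = −129 kJ/mol.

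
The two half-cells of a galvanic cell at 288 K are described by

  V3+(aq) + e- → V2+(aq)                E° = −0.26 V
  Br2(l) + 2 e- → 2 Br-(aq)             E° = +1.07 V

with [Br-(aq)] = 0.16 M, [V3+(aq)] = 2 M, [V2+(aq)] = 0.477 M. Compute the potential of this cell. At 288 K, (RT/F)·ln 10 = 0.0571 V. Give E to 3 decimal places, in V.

Since E°(Br₂/Br⁻) > E°(V³⁺/V²⁺), Br₂/Br⁻ serves as the cathode.
The standard potential is +1.07 − (−0.26) = +1.33 V and the balanced reaction transfers n = 2 electrons.
The balanced reaction is Br2(l) + 2 V2+(aq) → 2 Br-(aq) + 2 V3+(aq), so Q = ([Br-(aq)]^2·[V3+(aq)]^2) / [V2+(aq)]^2 = 0.45 and log Q = −0.347.
By the Nernst equation, E = +1.33 − (0.0571/2)·(−0.347) = +1.340 V.

+1.340 V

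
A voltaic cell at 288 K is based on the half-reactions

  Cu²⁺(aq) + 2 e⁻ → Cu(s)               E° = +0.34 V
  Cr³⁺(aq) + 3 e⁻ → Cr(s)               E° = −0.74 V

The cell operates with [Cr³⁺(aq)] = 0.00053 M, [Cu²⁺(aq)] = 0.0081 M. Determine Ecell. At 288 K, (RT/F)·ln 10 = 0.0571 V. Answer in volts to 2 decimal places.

Since E°(Cu²⁺/Cu) > E°(Cr³⁺/Cr), Cu²⁺/Cu serves as the cathode.
The standard potential is +0.34 − (−0.74) = +1.08 V and the balanced reaction transfers n = 6 electrons.
The balanced reaction is 3 Cu²⁺(aq) + 2 Cr(s) → 3 Cu(s) + 2 Cr³⁺(aq), so Q = [Cr³⁺(aq)]^2 / [Cu²⁺(aq)]^3 = 0.529 and log Q = −0.277.
Applying E = E° − (RT ln10/nF)·log Q gives +1.08 − (0.0571/6)(−0.277) = +1.08 V.

+1.08 V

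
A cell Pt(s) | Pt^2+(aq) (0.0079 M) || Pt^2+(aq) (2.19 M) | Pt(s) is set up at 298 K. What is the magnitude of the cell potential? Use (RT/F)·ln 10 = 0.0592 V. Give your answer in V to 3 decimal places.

For a concentration cell E°cell = 0, since both electrodes use the same couple.
The compartment with the higher Pt^2+(aq) concentration (2.19 M) acts as the cathode; ions are reduced there and produced at the dilute (0.0079 M) anode.
With n = 2, Ecell = −(0.0592/2)·log([dilute]/[conc]) = −(0.0592/2)·log(0.0079/2.19) = +0.072 V.

0.072 V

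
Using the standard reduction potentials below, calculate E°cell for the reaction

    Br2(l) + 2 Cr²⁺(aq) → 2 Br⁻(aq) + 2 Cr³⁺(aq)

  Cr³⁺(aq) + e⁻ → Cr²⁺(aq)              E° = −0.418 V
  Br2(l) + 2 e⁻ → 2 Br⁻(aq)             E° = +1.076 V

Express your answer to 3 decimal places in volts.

Br2(l) gains electrons, so the Br₂/Br⁻ couple is the cathode; the Cr³⁺/Cr²⁺ couple is the anode.
E°cell = E°(cathode) − E°(anode) = +1.076 − (−0.418) = +1.494 V.

+1.494 V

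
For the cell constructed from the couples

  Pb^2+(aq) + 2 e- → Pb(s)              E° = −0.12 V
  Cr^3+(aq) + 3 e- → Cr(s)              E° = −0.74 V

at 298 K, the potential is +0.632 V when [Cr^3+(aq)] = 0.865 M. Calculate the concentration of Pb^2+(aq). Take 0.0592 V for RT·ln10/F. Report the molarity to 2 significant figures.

2.3 M

Pb²⁺/Pb is the cathode (higher E°); E°cell = −0.12 − (−0.74) = +0.62 V with n = 6.
Since E = E° − (0.0592/n)·log Q, log Q = n(E° − E)/0.0592 = −1.216.
For 3 Pb^2+(aq) + 2 Cr(s) → 3 Pb(s) + 2 Cr^3+(aq), the reaction quotient is Q = [Cr^3+(aq)]^2 / [Pb^2+(aq)]^3.
Isolating [Pb^2+(aq)] in Q = 10^{−1.216} yields log [Pb^2+(aq)] = 0.363, i.e. 2.3 M.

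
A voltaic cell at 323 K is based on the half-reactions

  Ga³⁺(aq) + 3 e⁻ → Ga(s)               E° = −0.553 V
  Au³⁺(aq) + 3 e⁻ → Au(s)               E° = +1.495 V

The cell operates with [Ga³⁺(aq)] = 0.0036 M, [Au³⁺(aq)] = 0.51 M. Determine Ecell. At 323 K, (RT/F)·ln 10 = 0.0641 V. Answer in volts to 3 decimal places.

Au³⁺/Au is reduced (cathode, E° = +1.495 V) and Ga³⁺/Ga is oxidized (anode).
E°cell = +1.495 − (−0.553) = +2.048 V, with n = 3 electrons transferred.
The balanced reaction is Au³⁺(aq) + Ga(s) → Au(s) + Ga³⁺(aq), so Q = [Ga³⁺(aq)] / [Au³⁺(aq)] = 0.00706 and log Q = −2.151.
Applying E = E° − (RT ln10/nF)·log Q gives +2.048 − (0.0641/3)(−2.151) = +2.094 V.

+2.094 V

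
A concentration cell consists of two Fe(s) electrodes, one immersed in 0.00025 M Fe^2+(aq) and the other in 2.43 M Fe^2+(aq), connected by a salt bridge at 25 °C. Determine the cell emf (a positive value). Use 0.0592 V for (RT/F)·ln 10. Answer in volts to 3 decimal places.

For a concentration cell E°cell = 0, since both electrodes use the same couple.
The compartment with the higher Fe^2+(aq) concentration (2.43 M) acts as the cathode; ions are reduced there and produced at the dilute (0.00025 M) anode.
With n = 2, Ecell = −(0.0592/2)·log([dilute]/[conc]) = −(0.0592/2)·log(0.00025/2.43) = +0.118 V.

0.118 V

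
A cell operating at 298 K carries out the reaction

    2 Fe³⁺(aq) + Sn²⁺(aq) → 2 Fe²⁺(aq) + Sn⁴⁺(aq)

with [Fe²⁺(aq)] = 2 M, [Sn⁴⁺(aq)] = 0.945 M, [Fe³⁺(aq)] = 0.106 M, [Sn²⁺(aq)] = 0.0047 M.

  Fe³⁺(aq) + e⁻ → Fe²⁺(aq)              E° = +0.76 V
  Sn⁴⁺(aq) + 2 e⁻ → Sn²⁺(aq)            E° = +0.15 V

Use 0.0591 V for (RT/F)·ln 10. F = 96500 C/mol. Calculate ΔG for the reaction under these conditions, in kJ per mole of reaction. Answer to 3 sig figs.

The standard cell potential is +0.76 − (+0.15) = +0.61 V, with n = 2 electrons in the balanced equation.
The reaction quotient is ([Fe²⁺(aq)]^2·[Sn⁴⁺(aq)]) / ([Fe³⁺(aq)]^2·[Sn²⁺(aq)]) = 7.16×10^4; by Nernst, E = +0.61 − (0.0591/2)(4.855) = +0.4665 V.
Finally ΔG = −nFE = −(2)(96500 C/mol)(+0.4665 V) = −90.0 kJ/mol.

−90.0 kJ/mol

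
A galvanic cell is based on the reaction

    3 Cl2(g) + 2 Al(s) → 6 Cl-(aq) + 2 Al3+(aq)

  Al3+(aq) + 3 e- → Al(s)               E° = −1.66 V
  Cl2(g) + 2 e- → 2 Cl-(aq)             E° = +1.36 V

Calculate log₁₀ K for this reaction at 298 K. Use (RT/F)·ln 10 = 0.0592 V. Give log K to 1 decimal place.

The Cl₂/Cl⁻ couple is reduced (cathode); E°cell = +1.36 − (−1.66) = +3.02 V with n = 6.
At equilibrium E = 0, so log K = nE°cell / 0.0592 = (6)(+3.02) / 0.0592 = 306.1.

log K = 306.1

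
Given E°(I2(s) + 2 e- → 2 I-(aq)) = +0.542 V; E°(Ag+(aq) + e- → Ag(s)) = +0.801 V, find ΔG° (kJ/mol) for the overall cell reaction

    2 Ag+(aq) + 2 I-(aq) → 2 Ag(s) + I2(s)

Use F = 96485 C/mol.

−50.0 kJ/mol

In the reaction as written Ag+(aq) is reduced, so the Ag⁺/Ag couple is the cathode and I₂/I⁻ is the anode.
E°cell = +0.801 − (+0.542) = +0.259 V; balancing electrons gives n = 2.
ΔG° = −nFE°cell = −(2)(96485)(+0.259) J/mol = −50.0 kJ/mol.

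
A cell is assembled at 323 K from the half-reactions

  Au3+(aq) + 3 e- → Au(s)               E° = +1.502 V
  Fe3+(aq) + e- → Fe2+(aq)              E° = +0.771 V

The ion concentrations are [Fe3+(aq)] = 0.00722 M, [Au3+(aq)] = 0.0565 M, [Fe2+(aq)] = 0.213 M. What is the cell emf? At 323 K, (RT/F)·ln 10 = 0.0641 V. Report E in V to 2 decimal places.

Since E°(Au³⁺/Au) > E°(Fe³⁺/Fe²⁺), Au³⁺/Au serves as the cathode.
E°cell = +1.502 − (+0.771) = +0.731 V, with n = 3 electrons transferred.
For the overall reaction Au3+(aq) + 3 Fe2+(aq) → Au(s) + 3 Fe3+(aq), Q = [Fe3+(aq)]^3 / ([Au3+(aq)]·[Fe2+(aq)]^3) = 0.000689, giving log Q = −3.162.
Applying E = E° − (RT ln10/nF)·log Q gives +0.731 − (0.0641/3)(−3.162) = +0.80 V.

+0.80 V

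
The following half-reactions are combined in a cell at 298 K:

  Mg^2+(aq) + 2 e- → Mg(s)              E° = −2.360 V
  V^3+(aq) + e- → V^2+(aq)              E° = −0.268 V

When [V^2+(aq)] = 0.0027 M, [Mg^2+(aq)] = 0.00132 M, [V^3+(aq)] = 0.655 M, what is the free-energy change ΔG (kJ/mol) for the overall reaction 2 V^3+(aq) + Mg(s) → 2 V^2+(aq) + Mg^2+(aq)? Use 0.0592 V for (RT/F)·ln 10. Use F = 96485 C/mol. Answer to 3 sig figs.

The standard cell potential is −0.268 − (−2.360) = +2.092 V, with n = 2 electrons in the balanced equation.
The reaction quotient is ([V^2+(aq)]^2·[Mg^2+(aq)]) / [V^3+(aq)]^2 = 2.24×10^−8; by Nernst, E = +2.092 − (0.0592/2)(−7.649) = +2.3184 V.
Then ΔG = −nFE = −2 × 96485 × +2.3184 J/mol = −447 kJ/mol.

−447 kJ/mol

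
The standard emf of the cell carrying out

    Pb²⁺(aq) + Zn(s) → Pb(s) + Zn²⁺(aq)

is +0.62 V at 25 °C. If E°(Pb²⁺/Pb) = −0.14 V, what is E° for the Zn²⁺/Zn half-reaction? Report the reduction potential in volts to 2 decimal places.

In the reaction as written the Pb²⁺/Pb couple is reduced (cathode) and Zn²⁺/Zn is oxidized (anode), so E°cell = E°(Pb²⁺/Pb) − E°(Zn²⁺/Zn).
E°(Zn²⁺/Zn) = E°(cathode) − E°cell = −0.14 − (+0.62) = −0.76 V.

−0.76 V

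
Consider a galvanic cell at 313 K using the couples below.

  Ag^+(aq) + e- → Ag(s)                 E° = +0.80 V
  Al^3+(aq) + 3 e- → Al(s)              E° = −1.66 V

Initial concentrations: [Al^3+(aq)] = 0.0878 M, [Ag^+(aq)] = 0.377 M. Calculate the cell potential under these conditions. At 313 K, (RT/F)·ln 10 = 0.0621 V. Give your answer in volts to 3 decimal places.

Ag⁺/Ag is reduced (cathode, E° = +0.80 V) and Al³⁺/Al is oxidized (anode).
E°cell = +0.80 − (−1.66) = +2.46 V, with n = 3 electrons transferred.
For the overall reaction 3 Ag^+(aq) + Al(s) → 3 Ag(s) + Al^3+(aq), Q = [Al^3+(aq)] / [Ag^+(aq)]^3 = 1.64, giving log Q = 0.214.
E = E° − (0.0621/n)·log Q = +2.46 − (0.0621/3)(0.214) = +2.456 V.

+2.456 V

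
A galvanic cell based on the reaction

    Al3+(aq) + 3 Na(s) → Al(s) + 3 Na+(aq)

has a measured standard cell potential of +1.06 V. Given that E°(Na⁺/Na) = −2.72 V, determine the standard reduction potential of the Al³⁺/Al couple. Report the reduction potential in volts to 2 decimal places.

−1.66 V

In the reaction as written the Al³⁺/Al couple is reduced (cathode) and Na⁺/Na is oxidized (anode), so E°cell = E°(Al³⁺/Al) − E°(Na⁺/Na).
E°(Al³⁺/Al) = E°cell + E°(anode) = +1.06 + (−2.72) = −1.66 V.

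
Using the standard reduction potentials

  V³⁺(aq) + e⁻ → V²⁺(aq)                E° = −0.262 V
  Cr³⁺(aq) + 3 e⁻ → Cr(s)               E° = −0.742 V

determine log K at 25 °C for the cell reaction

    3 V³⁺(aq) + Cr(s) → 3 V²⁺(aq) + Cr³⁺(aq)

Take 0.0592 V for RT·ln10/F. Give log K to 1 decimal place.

The V³⁺/V²⁺ couple is reduced (cathode); E°cell = −0.262 − (−0.742) = +0.480 V with n = 3.
At equilibrium E = 0, so log K = nE°cell / 0.0592 = (3)(+0.480) / 0.0592 = 24.3.

log K = 24.3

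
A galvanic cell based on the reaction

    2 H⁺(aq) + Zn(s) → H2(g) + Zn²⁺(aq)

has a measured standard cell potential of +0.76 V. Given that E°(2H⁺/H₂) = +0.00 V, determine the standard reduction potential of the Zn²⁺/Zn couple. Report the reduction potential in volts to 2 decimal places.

−0.76 V

In the reaction as written the 2H⁺/H₂ couple is reduced (cathode) and Zn²⁺/Zn is oxidized (anode), so E°cell = E°(2H⁺/H₂) − E°(Zn²⁺/Zn).
E°(Zn²⁺/Zn) = E°(cathode) − E°cell = +0.00 − (+0.76) = −0.76 V.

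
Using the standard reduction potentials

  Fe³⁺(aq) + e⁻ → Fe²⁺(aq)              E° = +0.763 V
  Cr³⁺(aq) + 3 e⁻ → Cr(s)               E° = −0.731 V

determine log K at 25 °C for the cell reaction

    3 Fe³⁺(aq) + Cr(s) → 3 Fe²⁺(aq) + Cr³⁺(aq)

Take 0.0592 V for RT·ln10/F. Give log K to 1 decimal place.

log K = 75.7

The Fe³⁺/Fe²⁺ couple is reduced (cathode); E°cell = +0.763 − (−0.731) = +1.494 V with n = 3.
At equilibrium E = 0, so log K = nE°cell / 0.0592 = (3)(+1.494) / 0.0592 = 75.7.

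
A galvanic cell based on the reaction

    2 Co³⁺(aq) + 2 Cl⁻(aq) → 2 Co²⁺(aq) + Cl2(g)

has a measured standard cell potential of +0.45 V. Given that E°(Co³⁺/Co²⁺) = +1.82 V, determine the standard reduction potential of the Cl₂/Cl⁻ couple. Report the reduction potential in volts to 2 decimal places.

In the reaction as written the Co³⁺/Co²⁺ couple is reduced (cathode) and Cl₂/Cl⁻ is oxidized (anode), so E°cell = E°(Co³⁺/Co²⁺) − E°(Cl₂/Cl⁻).
E°(Cl₂/Cl⁻) = E°(cathode) − E°cell = +1.82 − (+0.45) = +1.37 V.

+1.37 V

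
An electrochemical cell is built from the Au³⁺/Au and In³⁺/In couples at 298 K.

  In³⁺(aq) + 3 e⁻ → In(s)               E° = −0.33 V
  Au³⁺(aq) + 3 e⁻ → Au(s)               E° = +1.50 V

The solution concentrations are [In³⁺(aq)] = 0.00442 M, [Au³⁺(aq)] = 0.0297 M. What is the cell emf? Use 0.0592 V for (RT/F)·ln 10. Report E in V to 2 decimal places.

Au³⁺/Au is reduced (cathode, E° = +1.50 V) and In³⁺/In is oxidized (anode).
E°cell = E°cat − E°an = +1.50 − (−0.33) = +1.83 V; n = 3.
The balanced reaction is Au³⁺(aq) + In(s) → Au(s) + In³⁺(aq), so Q = [In³⁺(aq)] / [Au³⁺(aq)] = 0.149 and log Q = −0.827.
E = E° − (0.0592/n)·log Q = +1.83 − (0.0592/3)(−0.827) = +1.85 V.

+1.85 V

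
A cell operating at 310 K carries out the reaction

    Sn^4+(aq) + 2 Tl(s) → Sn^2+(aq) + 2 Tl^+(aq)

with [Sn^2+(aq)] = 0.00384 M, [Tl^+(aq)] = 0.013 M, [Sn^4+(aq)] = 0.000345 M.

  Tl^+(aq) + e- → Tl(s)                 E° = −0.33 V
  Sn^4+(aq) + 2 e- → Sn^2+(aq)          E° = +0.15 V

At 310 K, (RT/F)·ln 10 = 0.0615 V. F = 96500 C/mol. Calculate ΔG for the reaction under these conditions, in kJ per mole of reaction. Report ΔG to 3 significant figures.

−109 kJ/mol

The standard cell potential is +0.15 − (−0.33) = +0.48 V, with n = 2 electrons in the balanced equation.
The reaction quotient is ([Sn^2+(aq)]·[Tl^+(aq)]^2) / [Sn^4+(aq)] = 0.00188; by Nernst, E = +0.48 − (0.0615/2)(−2.726) = +0.5638 V.
ΔG = −nFE = −(2)(96500)(+0.5638) J/mol = −109 kJ/mol.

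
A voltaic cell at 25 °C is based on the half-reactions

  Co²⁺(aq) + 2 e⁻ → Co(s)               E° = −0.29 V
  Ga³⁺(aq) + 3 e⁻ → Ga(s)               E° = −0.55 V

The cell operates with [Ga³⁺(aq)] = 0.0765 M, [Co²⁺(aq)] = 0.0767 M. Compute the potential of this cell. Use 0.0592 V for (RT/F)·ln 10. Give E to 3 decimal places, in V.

The Co²⁺/Co couple has the more positive E°, so it is the cathode; Ga³⁺/Ga is the anode.
E°cell = −0.29 − (−0.55) = +0.26 V, with n = 6 electrons transferred.
The balanced reaction is 3 Co²⁺(aq) + 2 Ga(s) → 3 Co(s) + 2 Ga³⁺(aq), so Q = [Ga³⁺(aq)]^2 / [Co²⁺(aq)]^3 = 13 and log Q = 1.113.
By the Nernst equation, E = +0.26 − (0.0592/6)·(1.113) = +0.249 V.

+0.249 V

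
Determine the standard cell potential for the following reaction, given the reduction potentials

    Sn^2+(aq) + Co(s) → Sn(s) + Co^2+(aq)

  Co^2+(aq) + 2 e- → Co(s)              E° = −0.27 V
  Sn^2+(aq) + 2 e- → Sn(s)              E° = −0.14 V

+0.13 V

In the reaction as written, Sn^2+(aq) is reduced (cathode) and Co^2+(aq) is produced by oxidation at the anode.
E°cell = E°(cathode) − E°(anode) = −0.14 − (−0.27) = +0.13 V.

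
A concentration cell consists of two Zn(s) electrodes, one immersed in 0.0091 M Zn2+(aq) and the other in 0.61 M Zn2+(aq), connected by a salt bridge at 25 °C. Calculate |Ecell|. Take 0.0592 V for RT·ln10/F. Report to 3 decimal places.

0.054 V

For a concentration cell E°cell = 0, since both electrodes use the same couple.
The compartment with the higher Zn2+(aq) concentration (0.61 M) acts as the cathode; ions are reduced there and produced at the dilute (0.0091 M) anode.
With n = 2, Ecell = −(0.0592/2)·log([dilute]/[conc]) = −(0.0592/2)·log(0.0091/0.61) = +0.054 V.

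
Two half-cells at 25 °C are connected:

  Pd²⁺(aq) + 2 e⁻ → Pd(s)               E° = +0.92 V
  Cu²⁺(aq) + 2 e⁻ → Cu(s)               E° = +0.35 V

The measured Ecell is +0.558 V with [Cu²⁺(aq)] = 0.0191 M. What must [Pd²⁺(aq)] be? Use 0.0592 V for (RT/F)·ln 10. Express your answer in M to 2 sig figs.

Pd²⁺/Pd is the cathode (higher E°); E°cell = +0.92 − (+0.35) = +0.57 V with n = 2.
Rearranging E = E° − (0.0592/n)·log Q gives log Q = 2(+0.57 − (+0.558))/0.0592 = 0.405.
For Pd²⁺(aq) + Cu(s) → Pd(s) + Cu²⁺(aq), the reaction quotient is Q = [Cu²⁺(aq)] / [Pd²⁺(aq)].
Solving for the unknown gives log [Pd²⁺(aq)] = −2.124, so [Pd²⁺(aq)] ≈ 0.0075 M.

0.0075 M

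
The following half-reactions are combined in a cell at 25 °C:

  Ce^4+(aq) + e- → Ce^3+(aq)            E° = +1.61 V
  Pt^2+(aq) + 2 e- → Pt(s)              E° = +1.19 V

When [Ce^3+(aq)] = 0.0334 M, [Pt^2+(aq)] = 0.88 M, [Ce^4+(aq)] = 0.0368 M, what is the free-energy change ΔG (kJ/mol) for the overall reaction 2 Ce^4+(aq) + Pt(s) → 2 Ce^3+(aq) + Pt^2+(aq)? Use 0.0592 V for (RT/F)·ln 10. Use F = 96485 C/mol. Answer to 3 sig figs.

−81.8 kJ/mol

E°cell = +1.61 − (+1.19) = +0.42 V; the balanced reaction transfers n = 2 electrons.
Here Q = ([Ce^3+(aq)]^2·[Pt^2+(aq)]) / [Ce^4+(aq)]^2 = 0.725 (log Q = −0.140), giving E = +0.42 − (0.0592/2)·(−0.140) = +0.4241 V.
Then ΔG = −nFE = −2 × 96485 × +0.4241 J/mol = −81.8 kJ/mol.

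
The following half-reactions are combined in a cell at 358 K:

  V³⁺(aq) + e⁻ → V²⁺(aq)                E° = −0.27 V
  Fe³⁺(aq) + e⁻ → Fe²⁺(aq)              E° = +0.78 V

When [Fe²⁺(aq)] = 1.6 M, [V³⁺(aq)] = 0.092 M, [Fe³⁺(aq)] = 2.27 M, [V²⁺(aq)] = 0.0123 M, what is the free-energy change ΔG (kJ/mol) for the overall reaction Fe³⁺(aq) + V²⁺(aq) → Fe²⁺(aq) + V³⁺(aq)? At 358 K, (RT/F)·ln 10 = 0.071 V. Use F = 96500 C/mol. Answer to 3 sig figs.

With Fe³⁺/Fe²⁺ reduced at the cathode, E°cell = +0.78 − (−0.27) = +1.05 V and n = 1.
Q = ([Fe²⁺(aq)]·[V³⁺(aq)]) / ([Fe³⁺(aq)]·[V²⁺(aq)]) = 5.27, so log Q = 0.722 and E = +1.05 − (0.071/1)(0.722) = +0.9987 V.
Then ΔG = −nFE = −1 × 96500 × +0.9987 J/mol = −96.4 kJ/mol.

−96.4 kJ/mol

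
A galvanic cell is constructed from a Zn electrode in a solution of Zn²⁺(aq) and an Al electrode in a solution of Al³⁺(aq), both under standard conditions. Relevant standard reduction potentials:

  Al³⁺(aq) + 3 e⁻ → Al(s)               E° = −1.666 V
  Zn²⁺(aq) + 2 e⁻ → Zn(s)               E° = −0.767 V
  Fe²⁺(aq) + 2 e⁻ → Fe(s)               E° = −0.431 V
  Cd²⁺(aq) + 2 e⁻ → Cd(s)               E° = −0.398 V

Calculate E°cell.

Of the two couples in this cell, the one with the more positive reduction potential is reduced at the cathode: here that is Zn²⁺/Zn (−0.767 V); Al³⁺/Al (−1.666 V) is the anode.
E°cell = E°(cathode) − E°(anode) = −0.767 − (−1.666) = +0.899 V.

+0.899 V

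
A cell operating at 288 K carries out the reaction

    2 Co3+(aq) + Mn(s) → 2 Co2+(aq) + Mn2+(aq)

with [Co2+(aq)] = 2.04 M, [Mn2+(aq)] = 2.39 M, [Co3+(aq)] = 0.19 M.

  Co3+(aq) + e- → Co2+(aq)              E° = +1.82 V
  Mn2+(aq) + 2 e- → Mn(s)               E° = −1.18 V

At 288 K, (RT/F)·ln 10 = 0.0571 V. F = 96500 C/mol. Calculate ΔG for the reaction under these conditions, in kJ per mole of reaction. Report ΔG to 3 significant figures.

With Co³⁺/Co²⁺ reduced at the cathode, E°cell = +1.82 − (−1.18) = +3.00 V and n = 2.
Q = ([Co2+(aq)]^2·[Mn2+(aq)]) / [Co3+(aq)]^2 = 276, so log Q = 2.440 and E = +3.00 − (0.0571/2)(2.440) = +2.9303 V.
Finally ΔG = −nFE = −(2)(96500 C/mol)(+2.9303 V) = −566 kJ/mol.

−566 kJ/mol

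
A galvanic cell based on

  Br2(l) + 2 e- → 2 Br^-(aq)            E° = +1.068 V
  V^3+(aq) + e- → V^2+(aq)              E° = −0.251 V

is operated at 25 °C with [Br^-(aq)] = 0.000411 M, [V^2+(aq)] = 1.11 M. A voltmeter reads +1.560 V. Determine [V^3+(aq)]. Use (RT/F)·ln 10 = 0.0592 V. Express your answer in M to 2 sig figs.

0.23 M

With Br₂/Br⁻ at the cathode and V³⁺/V²⁺ at the anode, E°cell = +1.068 − (−0.251) = +1.319 V (n = 2).
Rearranging E = E° − (0.0592/n)·log Q gives log Q = 2(+1.319 − (+1.560))/0.0592 = −8.142.
For Br2(l) + 2 V^2+(aq) → 2 Br^-(aq) + 2 V^3+(aq), the reaction quotient is Q = ([Br^-(aq)]^2·[V^3+(aq)]^2) / [V^2+(aq)]^2.
Substituting the known concentrations and solving, log [V^3+(aq)] = −0.640 and [V^3+(aq)] = 0.23 M.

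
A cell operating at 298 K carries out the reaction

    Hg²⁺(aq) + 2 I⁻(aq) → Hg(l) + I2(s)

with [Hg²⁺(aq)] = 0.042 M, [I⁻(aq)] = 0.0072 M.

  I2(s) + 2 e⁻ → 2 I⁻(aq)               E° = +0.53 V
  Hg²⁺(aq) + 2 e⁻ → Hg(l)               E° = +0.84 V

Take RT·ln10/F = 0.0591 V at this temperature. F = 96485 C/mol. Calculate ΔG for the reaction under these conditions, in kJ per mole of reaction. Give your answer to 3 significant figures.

−27.5 kJ/mol

E°cell = +0.84 − (+0.53) = +0.31 V; the balanced reaction transfers n = 2 electrons.
Q = 1 / ([Hg²⁺(aq)]·[I⁻(aq)]^2) = 4.59×10^5, so log Q = 5.662 and E = +0.31 − (0.0591/2)(5.662) = +0.1427 V.
Then ΔG = −nFE = −2 × 96485 × +0.1427 J/mol = −27.5 kJ/mol.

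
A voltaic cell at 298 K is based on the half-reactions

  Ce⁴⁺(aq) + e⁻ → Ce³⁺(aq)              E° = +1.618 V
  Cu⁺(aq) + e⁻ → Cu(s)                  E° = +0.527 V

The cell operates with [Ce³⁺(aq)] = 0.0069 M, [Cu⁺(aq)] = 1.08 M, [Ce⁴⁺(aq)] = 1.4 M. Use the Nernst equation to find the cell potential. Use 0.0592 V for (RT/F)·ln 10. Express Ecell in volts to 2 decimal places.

Since E°(Ce⁴⁺/Ce³⁺) > E°(Cu⁺/Cu), Ce⁴⁺/Ce³⁺ serves as the cathode.
The standard potential is +1.618 − (+0.527) = +1.091 V and the balanced reaction transfers n = 1 electron.
For the overall reaction Ce⁴⁺(aq) + Cu(s) → Ce³⁺(aq) + Cu⁺(aq), Q = ([Ce³⁺(aq)]·[Cu⁺(aq)]) / [Ce⁴⁺(aq)] = 0.00532, giving log Q = −2.274.
E = E° − (0.0592/n)·log Q = +1.091 − (0.0592/1)(−2.274) = +1.23 V.

+1.23 V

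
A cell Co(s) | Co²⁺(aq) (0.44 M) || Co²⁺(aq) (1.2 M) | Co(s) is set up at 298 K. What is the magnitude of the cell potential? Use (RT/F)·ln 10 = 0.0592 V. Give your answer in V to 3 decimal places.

For a concentration cell E°cell = 0, since both electrodes use the same couple.
The compartment with the higher Co²⁺(aq) concentration (1.2 M) acts as the cathode; ions are reduced there and produced at the dilute (0.44 M) anode.
With n = 2, Ecell = −(0.0592/2)·log([dilute]/[conc]) = −(0.0592/2)·log(0.44/1.2) = +0.013 V.

0.013 V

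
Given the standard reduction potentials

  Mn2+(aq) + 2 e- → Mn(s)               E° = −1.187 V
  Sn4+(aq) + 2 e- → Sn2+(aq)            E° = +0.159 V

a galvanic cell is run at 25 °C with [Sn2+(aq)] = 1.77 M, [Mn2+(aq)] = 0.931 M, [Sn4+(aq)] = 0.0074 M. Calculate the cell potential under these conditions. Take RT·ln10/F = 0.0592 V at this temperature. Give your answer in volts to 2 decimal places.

+1.28 V

Sn⁴⁺/Sn²⁺ is reduced (cathode, E° = +0.159 V) and Mn²⁺/Mn is oxidized (anode).
E°cell = E°cat − E°an = +0.159 − (−1.187) = +1.346 V; n = 2.
Balancing gives Sn4+(aq) + Mn(s) → Sn2+(aq) + Mn2+(aq); hence Q = ([Sn2+(aq)]·[Mn2+(aq)]) / [Sn4+(aq)] = 223 (log Q = 2.348).
E = E° − (0.0592/n)·log Q = +1.346 − (0.0592/2)(2.348) = +1.28 V.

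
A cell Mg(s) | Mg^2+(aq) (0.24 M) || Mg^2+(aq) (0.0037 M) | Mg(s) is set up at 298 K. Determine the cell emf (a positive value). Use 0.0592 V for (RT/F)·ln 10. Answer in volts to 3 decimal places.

For a concentration cell E°cell = 0, since both electrodes use the same couple.
The compartment with the higher Mg^2+(aq) concentration (0.24 M) acts as the cathode; ions are reduced there and produced at the dilute (0.0037 M) anode.
With n = 2, Ecell = −(0.0592/2)·log([dilute]/[conc]) = −(0.0592/2)·log(0.0037/0.24) = +0.054 V.

0.054 V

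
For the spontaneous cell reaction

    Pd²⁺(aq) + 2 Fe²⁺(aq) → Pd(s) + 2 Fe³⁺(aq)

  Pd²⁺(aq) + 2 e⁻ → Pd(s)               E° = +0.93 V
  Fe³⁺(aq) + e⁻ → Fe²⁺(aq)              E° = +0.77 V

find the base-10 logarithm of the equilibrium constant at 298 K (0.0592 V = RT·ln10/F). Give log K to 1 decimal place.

log K = 5.4

The Pd²⁺/Pd couple is reduced (cathode); E°cell = +0.93 − (+0.77) = +0.16 V with n = 2.
At equilibrium E = 0, so log K = nE°cell / 0.0592 = (2)(+0.16) / 0.0592 = 5.4.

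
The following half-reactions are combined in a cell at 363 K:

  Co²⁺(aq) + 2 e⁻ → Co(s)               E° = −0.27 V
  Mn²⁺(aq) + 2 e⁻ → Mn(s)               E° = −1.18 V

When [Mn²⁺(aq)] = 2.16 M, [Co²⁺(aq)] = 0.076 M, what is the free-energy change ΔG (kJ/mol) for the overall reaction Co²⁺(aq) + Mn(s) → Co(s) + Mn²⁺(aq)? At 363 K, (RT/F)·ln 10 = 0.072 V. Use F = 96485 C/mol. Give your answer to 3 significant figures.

−166 kJ/mol

The standard cell potential is −0.27 − (−1.18) = +0.91 V, with n = 2 electrons in the balanced equation.
Here Q = [Mn²⁺(aq)] / [Co²⁺(aq)] = 28.4 (log Q = 1.454), giving E = +0.91 − (0.072/2)·(1.454) = +0.8577 V.
ΔG = −nFE = −(2)(96485)(+0.8577) J/mol = −166 kJ/mol.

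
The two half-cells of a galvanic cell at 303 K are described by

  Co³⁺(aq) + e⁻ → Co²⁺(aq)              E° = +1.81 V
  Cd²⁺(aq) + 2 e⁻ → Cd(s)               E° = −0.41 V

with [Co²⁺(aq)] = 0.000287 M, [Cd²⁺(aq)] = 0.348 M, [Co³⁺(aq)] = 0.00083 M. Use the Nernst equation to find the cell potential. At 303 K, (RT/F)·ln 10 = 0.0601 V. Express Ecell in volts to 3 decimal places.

+2.261 V

Co³⁺/Co²⁺ is reduced (cathode, E° = +1.81 V) and Cd²⁺/Cd is oxidized (anode).
The standard potential is +1.81 − (−0.41) = +2.22 V and the balanced reaction transfers n = 2 electrons.
Balancing gives 2 Co³⁺(aq) + Cd(s) → 2 Co²⁺(aq) + Cd²⁺(aq); hence Q = ([Co²⁺(aq)]^2·[Cd²⁺(aq)]) / [Co³⁺(aq)]^2 = 0.0416 (log Q = −1.381).
E = E° − (0.0601/n)·log Q = +2.22 − (0.0601/2)(−1.381) = +2.261 V.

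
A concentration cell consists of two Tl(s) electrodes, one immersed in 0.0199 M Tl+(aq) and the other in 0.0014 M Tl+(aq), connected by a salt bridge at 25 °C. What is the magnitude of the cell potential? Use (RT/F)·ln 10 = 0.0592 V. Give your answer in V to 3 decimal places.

For a concentration cell E°cell = 0, since both electrodes use the same couple.
The compartment with the higher Tl+(aq) concentration (0.0199 M) acts as the cathode; ions are reduced there and produced at the dilute (0.0014 M) anode.
With n = 1, Ecell = −(0.0592/1)·log([dilute]/[conc]) = −(0.0592/1)·log(0.0014/0.0199) = +0.068 V.

0.068 V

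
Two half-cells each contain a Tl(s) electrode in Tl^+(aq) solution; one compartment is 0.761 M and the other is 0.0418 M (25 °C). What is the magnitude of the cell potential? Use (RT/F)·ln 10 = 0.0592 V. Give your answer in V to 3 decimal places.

For a concentration cell E°cell = 0, since both electrodes use the same couple.
The compartment with the higher Tl^+(aq) concentration (0.761 M) acts as the cathode; ions are reduced there and produced at the dilute (0.0418 M) anode.
With n = 1, Ecell = −(0.0592/1)·log([dilute]/[conc]) = −(0.0592/1)·log(0.0418/0.761) = +0.075 V.

0.075 V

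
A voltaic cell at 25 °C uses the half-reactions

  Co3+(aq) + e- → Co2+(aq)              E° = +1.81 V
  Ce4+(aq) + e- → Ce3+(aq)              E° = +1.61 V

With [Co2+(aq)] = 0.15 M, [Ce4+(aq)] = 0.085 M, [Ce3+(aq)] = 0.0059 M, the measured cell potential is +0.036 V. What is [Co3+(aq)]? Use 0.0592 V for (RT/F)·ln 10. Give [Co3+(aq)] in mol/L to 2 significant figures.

The Co³⁺/Co²⁺ couple has the larger reduction potential, so it is the cathode: E°cell = +1.81 − (+1.61) = +0.20 V and n = 1.
Since E = E° − (0.0592/n)·log Q, log Q = n(E° − E)/0.0592 = 2.770.
For Co3+(aq) + Ce3+(aq) → Co2+(aq) + Ce4+(aq), the reaction quotient is Q = ([Co2+(aq)]·[Ce4+(aq)]) / ([Co3+(aq)]·[Ce3+(aq)]).
Isolating [Co3+(aq)] in Q = 10^{2.770} yields log [Co3+(aq)] = −2.435, i.e. 0.0037 M.

0.0037 M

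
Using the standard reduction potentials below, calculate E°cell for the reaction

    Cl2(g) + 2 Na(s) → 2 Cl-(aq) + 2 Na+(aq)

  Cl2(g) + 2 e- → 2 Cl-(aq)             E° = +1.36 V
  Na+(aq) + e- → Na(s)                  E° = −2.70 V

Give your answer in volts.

In the reaction as written, Cl2(g) is reduced (cathode) and Na+(aq) is produced by oxidation at the anode.
E°cell = E°(cathode) − E°(anode) = +1.36 − (−2.70) = +4.06 V.

+4.06 V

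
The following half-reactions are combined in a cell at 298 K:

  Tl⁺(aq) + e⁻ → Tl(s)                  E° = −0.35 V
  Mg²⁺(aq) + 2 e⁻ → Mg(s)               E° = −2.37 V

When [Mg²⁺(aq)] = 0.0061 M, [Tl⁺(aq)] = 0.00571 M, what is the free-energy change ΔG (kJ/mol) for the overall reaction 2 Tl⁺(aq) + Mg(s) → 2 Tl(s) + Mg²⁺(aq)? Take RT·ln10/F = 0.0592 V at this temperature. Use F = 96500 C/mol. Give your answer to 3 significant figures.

E°cell = −0.35 − (−2.37) = +2.02 V; the balanced reaction transfers n = 2 electrons.
The reaction quotient is [Mg²⁺(aq)] / [Tl⁺(aq)]^2 = 187; by Nernst, E = +2.02 − (0.0592/2)(2.272) = +1.9527 V.
Finally ΔG = −nFE = −(2)(96500 C/mol)(+1.9527 V) = −377 kJ/mol.

−377 kJ/mol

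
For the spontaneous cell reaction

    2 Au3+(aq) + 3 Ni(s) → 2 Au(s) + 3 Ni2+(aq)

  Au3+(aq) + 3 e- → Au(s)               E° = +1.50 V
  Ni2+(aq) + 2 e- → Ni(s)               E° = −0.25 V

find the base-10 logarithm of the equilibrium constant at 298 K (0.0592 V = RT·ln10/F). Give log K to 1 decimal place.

The Au³⁺/Au couple is reduced (cathode); E°cell = +1.50 − (−0.25) = +1.75 V with n = 6.
At equilibrium E = 0, so log K = nE°cell / 0.0592 = (6)(+1.75) / 0.0592 = 177.4.

log K = 177.4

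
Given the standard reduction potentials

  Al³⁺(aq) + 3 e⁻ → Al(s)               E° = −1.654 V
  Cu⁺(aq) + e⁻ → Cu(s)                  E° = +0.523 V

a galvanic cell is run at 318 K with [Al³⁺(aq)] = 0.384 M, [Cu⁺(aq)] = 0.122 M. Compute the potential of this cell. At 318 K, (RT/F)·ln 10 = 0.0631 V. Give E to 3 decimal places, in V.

Since E°(Cu⁺/Cu) > E°(Al³⁺/Al), Cu⁺/Cu serves as the cathode.
E°cell = E°cat − E°an = +0.523 − (−1.654) = +2.177 V; n = 3.
Balancing gives 3 Cu⁺(aq) + Al(s) → 3 Cu(s) + Al³⁺(aq); hence Q = [Al³⁺(aq)] / [Cu⁺(aq)]^3 = 211 (log Q = 2.325).
Applying E = E° − (RT ln10/nF)·log Q gives +2.177 − (0.0631/3)(2.325) = +2.128 V.

+2.128 V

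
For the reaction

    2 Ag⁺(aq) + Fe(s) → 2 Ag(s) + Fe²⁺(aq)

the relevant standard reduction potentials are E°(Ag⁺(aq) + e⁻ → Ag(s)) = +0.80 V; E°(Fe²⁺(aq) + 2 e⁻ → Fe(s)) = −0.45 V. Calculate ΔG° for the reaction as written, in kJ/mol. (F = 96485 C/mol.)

−241 kJ/mol

In the reaction as written Ag⁺(aq) is reduced, so the Ag⁺/Ag couple is the cathode and Fe²⁺/Fe is the anode.
E°cell = +0.80 − (−0.45) = +1.25 V; balancing electrons gives n = 2.
ΔG° = −nFE°cell = −(2)(96485)(+1.25) J/mol = −241 kJ/mol.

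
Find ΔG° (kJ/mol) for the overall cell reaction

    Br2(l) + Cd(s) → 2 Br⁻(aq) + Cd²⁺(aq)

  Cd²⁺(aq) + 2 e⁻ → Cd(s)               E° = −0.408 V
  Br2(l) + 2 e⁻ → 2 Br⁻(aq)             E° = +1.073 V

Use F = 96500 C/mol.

−286 kJ/mol

In the reaction as written Br2(l) is reduced, so the Br₂/Br⁻ couple is the cathode and Cd²⁺/Cd is the anode.
E°cell = +1.073 − (−0.408) = +1.481 V; balancing electrons gives n = 2.
ΔG° = −nFE°cell = −(2)(96500)(+1.481) J/mol = −286 kJ/mol.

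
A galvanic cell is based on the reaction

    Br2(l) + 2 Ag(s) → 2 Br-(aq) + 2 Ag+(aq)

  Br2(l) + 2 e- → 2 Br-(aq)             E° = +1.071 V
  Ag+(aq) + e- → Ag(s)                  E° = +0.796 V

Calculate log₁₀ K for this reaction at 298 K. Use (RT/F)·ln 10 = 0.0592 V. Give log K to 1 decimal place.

log K = 9.3

The Br₂/Br⁻ couple is reduced (cathode); E°cell = +1.071 − (+0.796) = +0.275 V with n = 2.
At equilibrium E = 0, so log K = nE°cell / 0.0592 = (2)(+0.275) / 0.0592 = 9.3.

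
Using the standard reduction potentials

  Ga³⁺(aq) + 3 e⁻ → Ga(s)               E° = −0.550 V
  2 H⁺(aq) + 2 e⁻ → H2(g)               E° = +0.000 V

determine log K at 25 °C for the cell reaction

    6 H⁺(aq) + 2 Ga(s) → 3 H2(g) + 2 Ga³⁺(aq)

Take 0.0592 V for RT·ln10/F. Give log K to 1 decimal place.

log K = 55.7

The 2H⁺/H₂ couple is reduced (cathode); E°cell = +0.000 − (−0.550) = +0.550 V with n = 6.
At equilibrium E = 0, so log K = nE°cell / 0.0592 = (6)(+0.550) / 0.0592 = 55.7.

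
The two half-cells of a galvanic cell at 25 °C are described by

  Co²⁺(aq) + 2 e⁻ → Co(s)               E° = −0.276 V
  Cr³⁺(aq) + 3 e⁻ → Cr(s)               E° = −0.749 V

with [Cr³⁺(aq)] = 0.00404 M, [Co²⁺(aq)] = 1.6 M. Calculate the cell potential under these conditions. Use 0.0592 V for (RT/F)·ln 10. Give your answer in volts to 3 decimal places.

+0.526 V

Since E°(Co²⁺/Co) > E°(Cr³⁺/Cr), Co²⁺/Co serves as the cathode.
The standard potential is −0.276 − (−0.749) = +0.473 V and the balanced reaction transfers n = 6 electrons.
For the overall reaction 3 Co²⁺(aq) + 2 Cr(s) → 3 Co(s) + 2 Cr³⁺(aq), Q = [Cr³⁺(aq)]^2 / [Co²⁺(aq)]^3 = 3.98×10^−6, giving log Q = −5.400.
By the Nernst equation, E = +0.473 − (0.0592/6)·(−5.400) = +0.526 V.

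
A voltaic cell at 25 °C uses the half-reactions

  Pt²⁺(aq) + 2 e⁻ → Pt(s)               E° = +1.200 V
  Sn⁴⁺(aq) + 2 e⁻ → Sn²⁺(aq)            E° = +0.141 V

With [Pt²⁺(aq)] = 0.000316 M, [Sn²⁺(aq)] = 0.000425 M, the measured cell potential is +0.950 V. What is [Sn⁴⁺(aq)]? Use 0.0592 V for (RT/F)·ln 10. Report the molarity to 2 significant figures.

0.00065 M

With Pt²⁺/Pt at the cathode and Sn⁴⁺/Sn²⁺ at the anode, E°cell = +1.200 − (+0.141) = +1.059 V (n = 2).
Rearranging E = E° − (0.0592/n)·log Q gives log Q = 2(+1.059 − (+0.950))/0.0592 = 3.682.
For Pt²⁺(aq) + Sn²⁺(aq) → Pt(s) + Sn⁴⁺(aq), the reaction quotient is Q = [Sn⁴⁺(aq)] / ([Pt²⁺(aq)]·[Sn²⁺(aq)]).
Solving for the unknown gives log [Sn⁴⁺(aq)] = −3.190, so [Sn⁴⁺(aq)] ≈ 0.00065 M.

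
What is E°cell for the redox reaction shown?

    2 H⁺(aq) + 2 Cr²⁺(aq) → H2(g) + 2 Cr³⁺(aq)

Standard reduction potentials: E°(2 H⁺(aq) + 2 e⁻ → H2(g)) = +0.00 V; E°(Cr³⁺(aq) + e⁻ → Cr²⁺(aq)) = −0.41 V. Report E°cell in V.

+0.41 V

H⁺(aq) gains electrons, so the 2H⁺/H₂ couple is the cathode; the Cr³⁺/Cr²⁺ couple is the anode.
E°cell = E°(cathode) − E°(anode) = +0.00 − (−0.41) = +0.41 V.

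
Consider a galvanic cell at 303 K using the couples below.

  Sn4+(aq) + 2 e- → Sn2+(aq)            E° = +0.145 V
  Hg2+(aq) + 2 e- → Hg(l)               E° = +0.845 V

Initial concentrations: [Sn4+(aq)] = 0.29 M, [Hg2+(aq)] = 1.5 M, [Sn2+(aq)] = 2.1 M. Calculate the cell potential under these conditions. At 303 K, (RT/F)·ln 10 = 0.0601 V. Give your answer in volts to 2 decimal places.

Since E°(Hg²⁺/Hg) > E°(Sn⁴⁺/Sn²⁺), Hg²⁺/Hg serves as the cathode.
E°cell = E°cat − E°an = +0.845 − (+0.145) = +0.700 V; n = 2.
For the overall reaction Hg2+(aq) + Sn2+(aq) → Hg(l) + Sn4+(aq), Q = [Sn4+(aq)] / ([Hg2+(aq)]·[Sn2+(aq)]) = 0.0921, giving log Q = −1.036.
E = E° − (0.0601/n)·log Q = +0.700 − (0.0601/2)(−1.036) = +0.73 V.

+0.73 V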